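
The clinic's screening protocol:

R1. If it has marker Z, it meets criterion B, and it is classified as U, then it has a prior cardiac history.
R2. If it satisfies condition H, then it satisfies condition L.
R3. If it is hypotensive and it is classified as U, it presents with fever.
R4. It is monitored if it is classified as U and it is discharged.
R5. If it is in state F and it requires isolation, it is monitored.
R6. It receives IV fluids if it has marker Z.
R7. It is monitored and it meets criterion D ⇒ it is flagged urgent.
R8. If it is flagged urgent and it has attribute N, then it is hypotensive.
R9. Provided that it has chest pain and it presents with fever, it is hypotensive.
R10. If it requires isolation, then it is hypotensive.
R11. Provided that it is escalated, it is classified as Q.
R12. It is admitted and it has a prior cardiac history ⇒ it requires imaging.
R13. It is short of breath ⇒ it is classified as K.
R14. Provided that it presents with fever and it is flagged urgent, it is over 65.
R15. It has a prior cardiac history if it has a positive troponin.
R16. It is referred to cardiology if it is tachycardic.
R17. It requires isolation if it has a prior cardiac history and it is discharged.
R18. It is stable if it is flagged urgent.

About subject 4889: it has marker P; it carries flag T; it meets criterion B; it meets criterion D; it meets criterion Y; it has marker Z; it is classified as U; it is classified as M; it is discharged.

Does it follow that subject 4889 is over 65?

By R1 (it has marker Z, it meets criterion B, it is classified as U): it has a prior cardiac history.
By R4 (it is classified as U, it is discharged): it is monitored.
By R7 (it is monitored, it meets criterion D): it is flagged urgent.
By R17 (it has a prior cardiac history, it is discharged): it requires isolation.
By R10 (it requires isolation): it is hypotensive.
By R3 (it is hypotensive, it is classified as U): it presents with fever.
By R14 (it presents with fever, it is flagged urgent): it is over 65.

Yes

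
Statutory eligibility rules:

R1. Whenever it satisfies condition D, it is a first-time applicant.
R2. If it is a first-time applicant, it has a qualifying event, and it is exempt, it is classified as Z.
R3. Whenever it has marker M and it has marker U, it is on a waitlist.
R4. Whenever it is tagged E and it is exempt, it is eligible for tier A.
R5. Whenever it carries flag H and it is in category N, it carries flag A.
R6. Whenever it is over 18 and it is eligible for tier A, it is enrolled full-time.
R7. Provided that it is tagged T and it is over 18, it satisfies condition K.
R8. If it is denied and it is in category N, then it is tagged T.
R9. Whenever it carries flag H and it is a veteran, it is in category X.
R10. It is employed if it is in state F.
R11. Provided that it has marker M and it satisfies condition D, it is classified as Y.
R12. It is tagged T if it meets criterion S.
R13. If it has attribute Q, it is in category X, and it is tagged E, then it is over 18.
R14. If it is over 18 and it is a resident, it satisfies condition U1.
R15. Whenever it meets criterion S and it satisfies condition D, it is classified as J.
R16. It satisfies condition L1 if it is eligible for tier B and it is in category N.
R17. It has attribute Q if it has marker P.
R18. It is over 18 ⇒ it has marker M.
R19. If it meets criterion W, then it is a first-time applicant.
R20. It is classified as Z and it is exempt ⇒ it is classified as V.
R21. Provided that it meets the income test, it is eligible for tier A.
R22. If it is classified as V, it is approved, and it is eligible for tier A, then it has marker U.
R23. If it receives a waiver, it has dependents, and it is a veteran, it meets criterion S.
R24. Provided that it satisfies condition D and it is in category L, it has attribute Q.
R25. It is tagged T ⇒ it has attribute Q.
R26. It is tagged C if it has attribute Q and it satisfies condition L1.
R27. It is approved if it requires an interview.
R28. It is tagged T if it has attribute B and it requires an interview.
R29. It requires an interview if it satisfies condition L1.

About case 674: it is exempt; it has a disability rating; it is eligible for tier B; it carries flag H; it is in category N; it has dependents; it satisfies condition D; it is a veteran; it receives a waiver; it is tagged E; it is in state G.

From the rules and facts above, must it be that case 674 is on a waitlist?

Forward chaining from the given facts derives: is a first-time applicant, is eligible for tier A, carries flag A, is in category X, satisfies condition L1, meets criterion S, requires an interview, is tagged T, is classified as J, has attribute Q, is tagged C, is approved, is over 18, has marker M, is enrolled full-time, satisfies condition K, is classified as Y.
The only rule concluding "it is on a waitlist" is R3, which needs "it has marker U"; that is never established.

No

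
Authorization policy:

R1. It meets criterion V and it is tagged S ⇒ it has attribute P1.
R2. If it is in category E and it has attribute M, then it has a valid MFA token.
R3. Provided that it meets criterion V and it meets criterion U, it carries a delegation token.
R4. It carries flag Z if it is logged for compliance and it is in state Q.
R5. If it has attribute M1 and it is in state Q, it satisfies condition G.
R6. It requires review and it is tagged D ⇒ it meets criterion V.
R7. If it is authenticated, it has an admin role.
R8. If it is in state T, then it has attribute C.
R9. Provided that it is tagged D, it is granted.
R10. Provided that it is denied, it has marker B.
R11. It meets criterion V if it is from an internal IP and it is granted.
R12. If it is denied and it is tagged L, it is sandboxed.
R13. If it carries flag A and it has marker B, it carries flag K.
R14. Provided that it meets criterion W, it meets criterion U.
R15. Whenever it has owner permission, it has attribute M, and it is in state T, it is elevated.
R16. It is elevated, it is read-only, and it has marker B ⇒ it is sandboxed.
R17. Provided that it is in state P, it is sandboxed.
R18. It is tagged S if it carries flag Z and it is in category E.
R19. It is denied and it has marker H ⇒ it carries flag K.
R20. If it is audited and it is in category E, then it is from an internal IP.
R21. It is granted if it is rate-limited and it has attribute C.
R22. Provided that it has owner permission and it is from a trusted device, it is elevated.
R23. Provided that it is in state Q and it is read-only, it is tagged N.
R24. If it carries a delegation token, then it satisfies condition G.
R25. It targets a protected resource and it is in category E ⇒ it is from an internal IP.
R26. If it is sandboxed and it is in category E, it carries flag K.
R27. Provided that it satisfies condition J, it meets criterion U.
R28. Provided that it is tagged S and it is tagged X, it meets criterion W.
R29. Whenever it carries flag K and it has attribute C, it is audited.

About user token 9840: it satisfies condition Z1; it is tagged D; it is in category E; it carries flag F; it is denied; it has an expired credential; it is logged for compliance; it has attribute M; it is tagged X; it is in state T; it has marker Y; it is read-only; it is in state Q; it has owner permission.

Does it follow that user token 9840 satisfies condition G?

Yes

By R4 (it is logged for compliance, it is in state Q): it carries flag Z.
By R8 (it is in state T): it has attribute C.
By R9 (it is tagged D): it is granted.
By R10 (it is denied): it has marker B.
By R15 (it has owner permission, it has attribute M, it is in state T): it is elevated.
By R16 (it is elevated, it is read-only, it has marker B): it is sandboxed.
By R18 (it carries flag Z, it is in category E): it is tagged S.
By R26 (it is sandboxed, it is in category E): it carries flag K.
By R28 (it is tagged S, it is tagged X): it meets criterion W.
By R29 (it carries flag K, it has attribute C): it is audited.
By R14 (it meets criterion W): it meets criterion U.
By R20 (it is audited, it is in category E): it is from an internal IP.
By R11 (it is from an internal IP, it is granted): it meets criterion V.
By R3 (it meets criterion V, it meets criterion U): it carries a delegation token.
By R24 (it carries a delegation token): it satisfies condition G.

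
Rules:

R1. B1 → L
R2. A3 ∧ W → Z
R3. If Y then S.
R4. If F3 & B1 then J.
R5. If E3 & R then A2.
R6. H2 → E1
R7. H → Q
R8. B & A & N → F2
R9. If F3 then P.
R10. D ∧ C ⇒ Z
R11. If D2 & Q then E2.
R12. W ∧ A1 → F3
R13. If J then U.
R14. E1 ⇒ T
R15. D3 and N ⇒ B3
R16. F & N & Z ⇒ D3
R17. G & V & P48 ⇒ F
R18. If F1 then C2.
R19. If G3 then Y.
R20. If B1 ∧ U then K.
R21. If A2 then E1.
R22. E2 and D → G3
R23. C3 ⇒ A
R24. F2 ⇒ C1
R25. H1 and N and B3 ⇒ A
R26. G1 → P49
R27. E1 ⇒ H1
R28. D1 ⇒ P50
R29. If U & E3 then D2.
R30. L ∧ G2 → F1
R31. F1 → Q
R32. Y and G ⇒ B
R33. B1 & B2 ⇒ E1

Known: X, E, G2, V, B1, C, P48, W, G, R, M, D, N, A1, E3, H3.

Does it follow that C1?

Yes

L  (by R1: B1)
A2  (by R5: E3, R)
Z  (by R10: D, C)
F3  (by R12: W, A1)
F  (by R17: G, V, P48)
E1  (by R21: A2)
H1  (by R27: E1)
F1  (by R30: L, G2)
Q  (by R31: F1)
J  (by R4: F3, B1)
U  (by R13: J)
D3  (by R16: F, N, Z)
D2  (by R29: U, E3)
E2  (by R11: D2, Q)
B3  (by R15: D3, N)
G3  (by R22: E2, D)
A  (by R25: H1, N, B3)
Y  (by R19: G3)
B  (by R32: Y, G)
F2  (by R8: B, A, N)
C1  (by R24: F2)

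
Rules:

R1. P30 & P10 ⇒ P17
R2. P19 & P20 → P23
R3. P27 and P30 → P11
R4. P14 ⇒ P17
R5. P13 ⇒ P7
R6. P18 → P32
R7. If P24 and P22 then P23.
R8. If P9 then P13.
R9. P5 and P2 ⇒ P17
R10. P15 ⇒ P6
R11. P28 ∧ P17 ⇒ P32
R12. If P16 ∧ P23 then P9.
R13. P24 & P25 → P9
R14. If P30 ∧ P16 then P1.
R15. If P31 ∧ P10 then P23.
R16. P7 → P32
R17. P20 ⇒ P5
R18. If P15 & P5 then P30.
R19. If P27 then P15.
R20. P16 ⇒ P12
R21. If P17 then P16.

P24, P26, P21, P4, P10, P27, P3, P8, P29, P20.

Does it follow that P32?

No

Forward chaining from the given facts derives: P5, P15, P6, P30, P17, P11, P16, P1, P12.
Rules concluding P32: R6 needs P18; R11 needs P28; R16 needs P7 — none of these are established.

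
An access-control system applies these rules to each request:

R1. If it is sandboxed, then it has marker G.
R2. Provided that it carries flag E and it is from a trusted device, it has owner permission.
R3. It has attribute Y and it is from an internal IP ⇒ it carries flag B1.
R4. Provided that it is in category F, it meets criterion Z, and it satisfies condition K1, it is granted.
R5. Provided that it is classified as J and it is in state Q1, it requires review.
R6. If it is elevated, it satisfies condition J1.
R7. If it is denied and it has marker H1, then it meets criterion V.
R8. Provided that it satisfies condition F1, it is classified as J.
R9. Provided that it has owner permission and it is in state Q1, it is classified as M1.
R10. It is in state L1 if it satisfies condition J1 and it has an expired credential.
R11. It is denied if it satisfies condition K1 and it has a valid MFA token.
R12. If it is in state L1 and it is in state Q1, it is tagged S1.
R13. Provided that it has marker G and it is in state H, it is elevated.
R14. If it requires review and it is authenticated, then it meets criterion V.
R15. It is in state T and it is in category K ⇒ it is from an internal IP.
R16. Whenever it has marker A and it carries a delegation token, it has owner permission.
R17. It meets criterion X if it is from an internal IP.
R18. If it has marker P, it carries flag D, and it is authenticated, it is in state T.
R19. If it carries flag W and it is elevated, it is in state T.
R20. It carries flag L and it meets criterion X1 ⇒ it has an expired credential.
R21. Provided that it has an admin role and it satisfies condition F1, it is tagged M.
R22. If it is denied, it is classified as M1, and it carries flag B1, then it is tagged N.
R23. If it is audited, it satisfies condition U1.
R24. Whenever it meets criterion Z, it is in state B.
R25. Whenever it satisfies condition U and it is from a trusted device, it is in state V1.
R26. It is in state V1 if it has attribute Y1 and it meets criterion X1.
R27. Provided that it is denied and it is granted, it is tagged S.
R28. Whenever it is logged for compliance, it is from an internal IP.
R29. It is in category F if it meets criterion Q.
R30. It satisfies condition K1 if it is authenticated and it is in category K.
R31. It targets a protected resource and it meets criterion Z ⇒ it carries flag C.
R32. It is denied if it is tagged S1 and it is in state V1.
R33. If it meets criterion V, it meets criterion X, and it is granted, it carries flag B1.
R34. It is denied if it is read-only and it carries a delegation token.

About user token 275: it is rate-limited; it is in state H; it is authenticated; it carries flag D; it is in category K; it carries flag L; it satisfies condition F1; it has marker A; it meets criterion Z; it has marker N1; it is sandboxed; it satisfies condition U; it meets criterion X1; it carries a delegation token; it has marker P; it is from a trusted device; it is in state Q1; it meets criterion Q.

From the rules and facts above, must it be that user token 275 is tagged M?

No

Forward chaining from the given facts derives: has marker G, is classified as J, is elevated, has owner permission, is in state T, has an expired credential, is in state B, is in state V1, is in category F, satisfies condition K1, is granted, requires review, satisfies condition J1, is classified as M1, is in state L1, is tagged S1, meets criterion V, is from an internal IP, meets criterion X, is denied, carries flag B1, is tagged N, is tagged S.
The only rule concluding "it is tagged M" is R21, which needs "it has an admin role"; that is never established.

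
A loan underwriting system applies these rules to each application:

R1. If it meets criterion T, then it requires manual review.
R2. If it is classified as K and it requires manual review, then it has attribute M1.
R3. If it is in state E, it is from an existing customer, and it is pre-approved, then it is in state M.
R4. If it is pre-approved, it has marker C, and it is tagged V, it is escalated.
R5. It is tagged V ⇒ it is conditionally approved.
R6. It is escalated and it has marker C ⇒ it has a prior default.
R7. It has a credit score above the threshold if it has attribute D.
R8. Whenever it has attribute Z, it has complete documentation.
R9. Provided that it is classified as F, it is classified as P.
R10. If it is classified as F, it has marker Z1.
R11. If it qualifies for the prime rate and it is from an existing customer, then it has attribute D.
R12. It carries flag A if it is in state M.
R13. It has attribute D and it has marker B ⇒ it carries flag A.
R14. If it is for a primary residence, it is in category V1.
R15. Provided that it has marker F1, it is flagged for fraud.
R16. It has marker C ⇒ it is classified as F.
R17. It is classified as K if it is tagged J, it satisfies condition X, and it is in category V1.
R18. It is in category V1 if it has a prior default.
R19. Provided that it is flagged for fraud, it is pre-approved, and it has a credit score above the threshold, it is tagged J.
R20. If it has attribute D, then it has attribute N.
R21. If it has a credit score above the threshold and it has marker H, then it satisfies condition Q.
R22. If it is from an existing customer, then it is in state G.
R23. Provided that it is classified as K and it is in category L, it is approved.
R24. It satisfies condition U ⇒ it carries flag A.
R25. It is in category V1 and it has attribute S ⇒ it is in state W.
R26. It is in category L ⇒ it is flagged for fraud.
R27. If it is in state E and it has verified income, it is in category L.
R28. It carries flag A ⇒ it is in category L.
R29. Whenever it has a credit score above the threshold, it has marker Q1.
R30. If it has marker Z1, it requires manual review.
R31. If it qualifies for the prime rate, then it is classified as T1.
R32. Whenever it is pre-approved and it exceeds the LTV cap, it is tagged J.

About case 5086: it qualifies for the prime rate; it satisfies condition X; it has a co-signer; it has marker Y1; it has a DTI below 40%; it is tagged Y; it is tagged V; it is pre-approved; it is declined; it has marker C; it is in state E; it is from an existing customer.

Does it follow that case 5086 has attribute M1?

Yes

By R3 (it is in state E, it is from an existing customer, it is pre-approved): it is in state M.
By R4 (it is pre-approved, it has marker C, it is tagged V): it is escalated.
By R6 (it is escalated, it has marker C): it has a prior default.
By R11 (it qualifies for the prime rate, it is from an existing customer): it has attribute D.
By R12 (it is in state M): it carries flag A.
By R16 (it has marker C): it is classified as F.
By R18 (it has a prior default): it is in category V1.
By R28 (it carries flag A): it is in category L.
By R7 (it has attribute D): it has a credit score above the threshold.
By R10 (it is classified as F): it has marker Z1.
By R26 (it is in category L): it is flagged for fraud.
By R30 (it has marker Z1): it requires manual review.
By R19 (it is flagged for fraud, it is pre-approved, it has a credit score above the threshold): it is tagged J.
By R17 (it is tagged J, it satisfies condition X, it is in category V1): it is classified as K.
By R2 (it is classified as K, it requires manual review): it has attribute M1.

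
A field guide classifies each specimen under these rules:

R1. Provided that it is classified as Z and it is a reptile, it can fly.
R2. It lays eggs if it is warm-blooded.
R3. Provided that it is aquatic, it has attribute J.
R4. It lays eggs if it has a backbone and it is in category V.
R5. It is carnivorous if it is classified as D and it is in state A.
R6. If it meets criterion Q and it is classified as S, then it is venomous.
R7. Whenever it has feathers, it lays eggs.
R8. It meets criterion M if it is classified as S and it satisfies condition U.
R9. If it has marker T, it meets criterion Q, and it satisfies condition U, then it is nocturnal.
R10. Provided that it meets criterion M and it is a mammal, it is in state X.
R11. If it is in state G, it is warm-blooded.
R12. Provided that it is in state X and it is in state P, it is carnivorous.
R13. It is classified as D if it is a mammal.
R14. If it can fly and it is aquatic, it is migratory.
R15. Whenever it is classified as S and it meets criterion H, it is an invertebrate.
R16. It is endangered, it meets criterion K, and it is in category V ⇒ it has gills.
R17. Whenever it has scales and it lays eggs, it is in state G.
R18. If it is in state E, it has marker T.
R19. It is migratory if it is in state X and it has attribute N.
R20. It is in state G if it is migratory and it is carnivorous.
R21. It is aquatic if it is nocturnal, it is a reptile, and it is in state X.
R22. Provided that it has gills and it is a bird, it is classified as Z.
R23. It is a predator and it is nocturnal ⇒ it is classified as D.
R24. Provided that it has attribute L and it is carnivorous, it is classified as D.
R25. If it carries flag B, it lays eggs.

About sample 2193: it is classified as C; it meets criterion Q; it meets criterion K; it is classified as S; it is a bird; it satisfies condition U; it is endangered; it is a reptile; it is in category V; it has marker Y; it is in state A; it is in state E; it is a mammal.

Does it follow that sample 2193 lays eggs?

By R8 (it is classified as S, it satisfies condition U): it meets criterion M.
By R10 (it meets criterion M, it is a mammal): it is in state X.
By R13 (it is a mammal): it is classified as D.
By R16 (it is endangered, it meets criterion K, it is in category V): it has gills.
By R18 (it is in state E): it has marker T.
By R22 (it has gills, it is a bird): it is classified as Z.
By R1 (it is classified as Z, it is a reptile): it can fly.
By R5 (it is classified as D, it is in state A): it is carnivorous.
By R9 (it has marker T, it meets criterion Q, it satisfies condition U): it is nocturnal.
By R21 (it is nocturnal, it is a reptile, it is in state X): it is aquatic.
By R14 (it can fly, it is aquatic): it is migratory.
By R20 (it is migratory, it is carnivorous): it is in state G.
By R11 (it is in state G): it is warm-blooded.
By R2 (it is warm-blooded): it lays eggs.

Yes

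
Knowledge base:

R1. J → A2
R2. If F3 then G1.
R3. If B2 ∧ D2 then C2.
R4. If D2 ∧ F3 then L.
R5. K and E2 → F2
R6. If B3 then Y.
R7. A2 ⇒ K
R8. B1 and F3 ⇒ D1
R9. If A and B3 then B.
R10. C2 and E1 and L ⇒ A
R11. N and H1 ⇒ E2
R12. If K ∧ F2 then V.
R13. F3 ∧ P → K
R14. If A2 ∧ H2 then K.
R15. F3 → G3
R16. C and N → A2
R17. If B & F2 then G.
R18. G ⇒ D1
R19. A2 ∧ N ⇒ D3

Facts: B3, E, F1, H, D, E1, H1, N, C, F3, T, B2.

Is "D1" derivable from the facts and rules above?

No

Forward chaining from the given facts derives: G1, Y, E2, G3, A2, D3, K, F2, V.
Rules concluding D1: R8 needs B1; R18 needs G — none of these are established.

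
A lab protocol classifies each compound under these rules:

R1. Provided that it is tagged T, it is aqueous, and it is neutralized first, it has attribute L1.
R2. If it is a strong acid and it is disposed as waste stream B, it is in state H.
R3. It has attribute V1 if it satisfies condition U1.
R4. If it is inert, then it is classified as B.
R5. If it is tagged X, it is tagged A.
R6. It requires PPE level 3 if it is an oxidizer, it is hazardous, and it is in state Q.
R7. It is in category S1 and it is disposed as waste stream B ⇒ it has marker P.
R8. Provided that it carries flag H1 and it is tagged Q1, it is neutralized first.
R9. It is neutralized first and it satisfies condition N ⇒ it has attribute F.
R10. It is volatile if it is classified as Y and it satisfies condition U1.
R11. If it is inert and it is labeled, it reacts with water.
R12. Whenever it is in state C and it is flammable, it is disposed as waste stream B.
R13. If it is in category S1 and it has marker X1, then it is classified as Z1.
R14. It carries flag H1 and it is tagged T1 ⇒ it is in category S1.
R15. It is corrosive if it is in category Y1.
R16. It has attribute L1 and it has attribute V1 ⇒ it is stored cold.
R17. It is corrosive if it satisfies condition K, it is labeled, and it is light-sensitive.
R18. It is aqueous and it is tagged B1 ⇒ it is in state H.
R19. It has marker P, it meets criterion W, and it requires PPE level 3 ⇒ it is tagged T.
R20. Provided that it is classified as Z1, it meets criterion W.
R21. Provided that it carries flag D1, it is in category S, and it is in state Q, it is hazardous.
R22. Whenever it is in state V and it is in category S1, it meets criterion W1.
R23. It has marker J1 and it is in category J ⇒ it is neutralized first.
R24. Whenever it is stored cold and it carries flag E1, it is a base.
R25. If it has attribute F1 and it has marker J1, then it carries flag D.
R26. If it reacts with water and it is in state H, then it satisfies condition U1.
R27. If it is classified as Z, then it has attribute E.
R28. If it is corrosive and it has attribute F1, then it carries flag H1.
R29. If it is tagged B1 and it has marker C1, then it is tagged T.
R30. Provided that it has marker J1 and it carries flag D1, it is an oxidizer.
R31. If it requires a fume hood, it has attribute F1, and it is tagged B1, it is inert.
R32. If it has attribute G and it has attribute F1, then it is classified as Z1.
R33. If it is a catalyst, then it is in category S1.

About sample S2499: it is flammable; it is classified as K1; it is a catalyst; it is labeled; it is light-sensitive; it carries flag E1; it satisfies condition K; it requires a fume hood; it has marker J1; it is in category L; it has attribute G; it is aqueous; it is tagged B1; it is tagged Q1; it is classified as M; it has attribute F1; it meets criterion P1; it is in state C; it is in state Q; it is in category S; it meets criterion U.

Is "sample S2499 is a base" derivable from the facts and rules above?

No

Forward chaining from the given facts derives: is disposed as waste stream B, is corrosive, is in state H, carries flag D, carries flag H1, is inert, is classified as Z1, is in category S1, is classified as B, has marker P, is neutralized first, reacts with water, meets criterion W, satisfies condition U1, has attribute V1.
The only rule concluding "it is a base" is R24, which needs "it is stored cold"; that is never established.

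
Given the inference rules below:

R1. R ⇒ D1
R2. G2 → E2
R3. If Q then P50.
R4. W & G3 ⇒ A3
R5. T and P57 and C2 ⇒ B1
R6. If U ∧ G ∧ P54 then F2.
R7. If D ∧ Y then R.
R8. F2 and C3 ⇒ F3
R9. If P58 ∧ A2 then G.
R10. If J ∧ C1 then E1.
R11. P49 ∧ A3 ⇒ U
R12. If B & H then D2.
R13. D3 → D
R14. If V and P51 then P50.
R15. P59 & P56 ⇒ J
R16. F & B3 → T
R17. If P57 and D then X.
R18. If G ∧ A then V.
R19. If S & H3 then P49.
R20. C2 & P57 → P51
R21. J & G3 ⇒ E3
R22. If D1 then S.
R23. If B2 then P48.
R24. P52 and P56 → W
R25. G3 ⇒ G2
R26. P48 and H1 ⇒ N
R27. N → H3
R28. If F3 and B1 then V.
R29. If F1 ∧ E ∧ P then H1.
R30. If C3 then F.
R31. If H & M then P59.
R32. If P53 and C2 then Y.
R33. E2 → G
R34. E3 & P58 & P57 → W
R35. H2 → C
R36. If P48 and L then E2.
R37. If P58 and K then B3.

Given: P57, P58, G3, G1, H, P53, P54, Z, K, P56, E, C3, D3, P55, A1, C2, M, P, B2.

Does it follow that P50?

Forward chaining from the given facts derives: D, X, P51, P48, G2, F, P59, Y, B3, E2, R, J, T, E3, G, W, D1, A3, B1, S.
Rules concluding P50: R3 needs Q; R14 needs V — none of these are established.

No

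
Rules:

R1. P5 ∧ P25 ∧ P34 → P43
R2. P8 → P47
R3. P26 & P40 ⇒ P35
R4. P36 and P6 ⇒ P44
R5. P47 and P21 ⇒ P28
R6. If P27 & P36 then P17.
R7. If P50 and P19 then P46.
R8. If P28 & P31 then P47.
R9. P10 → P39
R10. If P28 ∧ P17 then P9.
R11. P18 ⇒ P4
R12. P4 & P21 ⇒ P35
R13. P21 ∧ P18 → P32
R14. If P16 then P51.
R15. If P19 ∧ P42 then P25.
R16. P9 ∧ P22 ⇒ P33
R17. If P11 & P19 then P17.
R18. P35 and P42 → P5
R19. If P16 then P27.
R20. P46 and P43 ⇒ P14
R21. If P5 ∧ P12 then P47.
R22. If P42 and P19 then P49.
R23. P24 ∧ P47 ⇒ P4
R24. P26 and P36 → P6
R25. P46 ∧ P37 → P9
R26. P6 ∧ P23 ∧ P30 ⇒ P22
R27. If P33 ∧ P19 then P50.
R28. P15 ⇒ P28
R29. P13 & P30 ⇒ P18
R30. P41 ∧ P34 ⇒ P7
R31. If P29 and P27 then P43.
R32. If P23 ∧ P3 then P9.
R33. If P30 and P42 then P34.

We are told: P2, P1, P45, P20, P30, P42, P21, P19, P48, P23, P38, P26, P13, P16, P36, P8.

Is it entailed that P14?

Yes

P47  (by R2: P8)
P28  (by R5: P47, P21)
P25  (by R15: P19, P42)
P27  (by R19: P16)
P6  (by R24: P26, P36)
P22  (by R26: P6, P23, P30)
P18  (by R29: P13, P30)
P34  (by R33: P30, P42)
P17  (by R6: P27, P36)
P9  (by R10: P28, P17)
P4  (by R11: P18)
P35  (by R12: P4, P21)
P33  (by R16: P9, P22)
P5  (by R18: P35, P42)
P50  (by R27: P33, P19)
P43  (by R1: P5, P25, P34)
P46  (by R7: P50, P19)
P14  (by R20: P46, P43)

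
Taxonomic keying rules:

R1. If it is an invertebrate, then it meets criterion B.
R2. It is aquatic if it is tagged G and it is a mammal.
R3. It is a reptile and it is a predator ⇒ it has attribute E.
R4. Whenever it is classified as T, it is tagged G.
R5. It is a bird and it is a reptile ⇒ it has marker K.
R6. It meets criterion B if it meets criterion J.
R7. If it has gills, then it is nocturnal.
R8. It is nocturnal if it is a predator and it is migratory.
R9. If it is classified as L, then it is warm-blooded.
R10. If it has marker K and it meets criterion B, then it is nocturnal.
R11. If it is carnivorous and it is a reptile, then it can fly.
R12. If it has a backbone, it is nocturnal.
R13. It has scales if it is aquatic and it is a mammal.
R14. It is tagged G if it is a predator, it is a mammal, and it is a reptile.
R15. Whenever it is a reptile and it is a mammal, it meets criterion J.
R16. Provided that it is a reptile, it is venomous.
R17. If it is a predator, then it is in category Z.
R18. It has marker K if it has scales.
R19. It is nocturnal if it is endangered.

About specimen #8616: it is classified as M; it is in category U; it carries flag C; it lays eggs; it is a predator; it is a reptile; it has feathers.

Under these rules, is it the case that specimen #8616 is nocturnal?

No

Forward chaining from the given facts derives: has attribute E, is venomous, is in category Z.
Rules concluding "it is nocturnal": R7 needs "it has gills"; R8 needs "it is migratory"; R10 needs "it has marker K"; R12 needs "it has a backbone"; R19 needs "it is endangered" — none of these are established.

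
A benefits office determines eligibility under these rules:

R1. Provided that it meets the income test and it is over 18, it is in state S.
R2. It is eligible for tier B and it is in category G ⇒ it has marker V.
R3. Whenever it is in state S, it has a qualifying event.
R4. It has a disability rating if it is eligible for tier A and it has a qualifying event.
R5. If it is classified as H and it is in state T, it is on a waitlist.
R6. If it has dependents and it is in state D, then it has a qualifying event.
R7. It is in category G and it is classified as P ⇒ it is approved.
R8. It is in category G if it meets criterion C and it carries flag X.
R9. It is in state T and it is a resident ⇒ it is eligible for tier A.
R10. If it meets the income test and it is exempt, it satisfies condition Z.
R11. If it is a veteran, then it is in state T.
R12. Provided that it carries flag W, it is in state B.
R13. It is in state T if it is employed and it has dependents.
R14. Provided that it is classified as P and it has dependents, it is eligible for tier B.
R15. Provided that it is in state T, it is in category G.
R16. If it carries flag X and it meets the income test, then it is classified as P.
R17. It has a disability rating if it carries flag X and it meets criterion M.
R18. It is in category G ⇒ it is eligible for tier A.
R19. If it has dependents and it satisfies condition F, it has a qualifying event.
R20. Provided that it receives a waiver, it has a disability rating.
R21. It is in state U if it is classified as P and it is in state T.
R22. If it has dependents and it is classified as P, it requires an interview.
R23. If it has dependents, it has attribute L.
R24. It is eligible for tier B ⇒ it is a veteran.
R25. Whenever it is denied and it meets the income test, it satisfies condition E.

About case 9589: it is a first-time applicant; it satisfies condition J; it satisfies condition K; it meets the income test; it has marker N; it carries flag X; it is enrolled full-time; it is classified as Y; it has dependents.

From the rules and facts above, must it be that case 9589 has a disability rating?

No

Forward chaining from the given facts derives: is classified as P, requires an interview, has attribute L, is eligible for tier B, is a veteran, is in state T, is in category G, is eligible for tier A, is in state U, has marker V, is approved.
Rules concluding "it has a disability rating": R4 needs "it has a qualifying event"; R17 needs "it meets criterion M"; R20 needs "it receives a waiver" — none of these are established.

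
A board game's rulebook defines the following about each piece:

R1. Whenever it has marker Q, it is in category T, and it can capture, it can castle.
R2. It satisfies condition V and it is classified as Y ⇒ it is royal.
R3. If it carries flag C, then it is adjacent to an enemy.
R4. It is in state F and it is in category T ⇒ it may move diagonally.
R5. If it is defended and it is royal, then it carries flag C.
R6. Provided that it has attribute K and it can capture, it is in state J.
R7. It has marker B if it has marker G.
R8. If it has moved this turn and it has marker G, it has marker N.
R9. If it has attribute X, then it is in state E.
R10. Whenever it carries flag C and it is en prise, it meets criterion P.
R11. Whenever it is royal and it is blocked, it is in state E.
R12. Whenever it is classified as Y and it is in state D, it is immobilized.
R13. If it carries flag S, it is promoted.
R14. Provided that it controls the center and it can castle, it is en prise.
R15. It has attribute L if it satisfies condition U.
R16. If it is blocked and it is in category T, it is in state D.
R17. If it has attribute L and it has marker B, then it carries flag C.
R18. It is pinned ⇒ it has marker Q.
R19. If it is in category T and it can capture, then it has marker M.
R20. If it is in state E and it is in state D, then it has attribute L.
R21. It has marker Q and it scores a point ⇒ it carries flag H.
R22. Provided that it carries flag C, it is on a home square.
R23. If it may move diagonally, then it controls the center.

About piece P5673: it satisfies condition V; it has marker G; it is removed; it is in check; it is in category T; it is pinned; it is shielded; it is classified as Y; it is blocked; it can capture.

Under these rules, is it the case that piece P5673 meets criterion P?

No

Forward chaining from the given facts derives: is royal, has marker B, is in state E, is in state D, has marker Q, has marker M, has attribute L, can castle, is immobilized, carries flag C, is on a home square, is adjacent to an enemy.
The only rule concluding "it meets criterion P" is R10, which needs "it is en prise"; that is never established.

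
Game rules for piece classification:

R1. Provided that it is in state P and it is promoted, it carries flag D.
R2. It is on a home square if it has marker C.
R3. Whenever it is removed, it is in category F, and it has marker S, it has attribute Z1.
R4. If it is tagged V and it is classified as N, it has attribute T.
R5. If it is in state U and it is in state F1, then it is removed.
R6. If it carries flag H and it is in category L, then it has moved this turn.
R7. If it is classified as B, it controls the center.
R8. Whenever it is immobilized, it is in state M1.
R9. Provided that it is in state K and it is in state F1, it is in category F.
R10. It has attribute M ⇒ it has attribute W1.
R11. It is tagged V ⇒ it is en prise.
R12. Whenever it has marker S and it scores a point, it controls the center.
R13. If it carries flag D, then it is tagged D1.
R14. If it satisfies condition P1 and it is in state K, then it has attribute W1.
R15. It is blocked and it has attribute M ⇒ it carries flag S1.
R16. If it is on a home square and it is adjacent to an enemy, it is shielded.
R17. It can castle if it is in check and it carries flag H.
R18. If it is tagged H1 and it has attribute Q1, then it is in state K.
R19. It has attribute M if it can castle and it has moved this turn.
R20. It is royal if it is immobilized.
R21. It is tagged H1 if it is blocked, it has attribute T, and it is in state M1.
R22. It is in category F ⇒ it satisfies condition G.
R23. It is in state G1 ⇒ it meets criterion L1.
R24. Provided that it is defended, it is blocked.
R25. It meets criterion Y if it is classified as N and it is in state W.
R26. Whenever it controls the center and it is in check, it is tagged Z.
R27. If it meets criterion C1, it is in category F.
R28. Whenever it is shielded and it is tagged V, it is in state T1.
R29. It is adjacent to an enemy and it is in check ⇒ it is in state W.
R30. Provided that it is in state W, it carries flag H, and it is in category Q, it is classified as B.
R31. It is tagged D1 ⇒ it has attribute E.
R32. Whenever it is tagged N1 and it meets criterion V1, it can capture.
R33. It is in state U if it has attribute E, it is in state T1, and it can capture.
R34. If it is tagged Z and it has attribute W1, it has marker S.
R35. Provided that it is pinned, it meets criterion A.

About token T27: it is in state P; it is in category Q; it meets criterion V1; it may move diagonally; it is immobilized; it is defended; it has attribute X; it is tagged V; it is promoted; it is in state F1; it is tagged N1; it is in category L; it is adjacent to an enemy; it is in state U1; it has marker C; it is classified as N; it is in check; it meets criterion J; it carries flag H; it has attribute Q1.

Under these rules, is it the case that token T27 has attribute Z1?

By R1 (it is in state P, it is promoted): it carries flag D.
By R2 (it has marker C): it is on a home square.
By R4 (it is tagged V, it is classified as N): it has attribute T.
By R6 (it carries flag H, it is in category L): it has moved this turn.
By R8 (it is immobilized): it is in state M1.
By R13 (it carries flag D): it is tagged D1.
By R16 (it is on a home square, it is adjacent to an enemy): it is shielded.
By R17 (it is in check, it carries flag H): it can castle.
By R19 (it can castle, it has moved this turn): it has attribute M.
By R24 (it is defended): it is blocked.
By R28 (it is shielded, it is tagged V): it is in state T1.
By R29 (it is adjacent to an enemy, it is in check): it is in state W.
By R30 (it is in state W, it carries flag H, it is in category Q): it is classified as B.
By R31 (it is tagged D1): it has attribute E.
By R32 (it is tagged N1, it meets criterion V1): it can capture.
By R33 (it has attribute E, it is in state T1, it can capture): it is in state U.
By R5 (it is in state U, it is in state F1): it is removed.
By R7 (it is classified as B): it controls the center.
By R10 (it has attribute M): it has attribute W1.
By R21 (it is blocked, it has attribute T, it is in state M1): it is tagged H1.
By R26 (it controls the center, it is in check): it is tagged Z.
By R34 (it is tagged Z, it has attribute W1): it has marker S.
By R18 (it is tagged H1, it has attribute Q1): it is in state K.
By R9 (it is in state K, it is in state F1): it is in category F.
By R3 (it is removed, it is in category F, it has marker S): it has attribute Z1.

Yes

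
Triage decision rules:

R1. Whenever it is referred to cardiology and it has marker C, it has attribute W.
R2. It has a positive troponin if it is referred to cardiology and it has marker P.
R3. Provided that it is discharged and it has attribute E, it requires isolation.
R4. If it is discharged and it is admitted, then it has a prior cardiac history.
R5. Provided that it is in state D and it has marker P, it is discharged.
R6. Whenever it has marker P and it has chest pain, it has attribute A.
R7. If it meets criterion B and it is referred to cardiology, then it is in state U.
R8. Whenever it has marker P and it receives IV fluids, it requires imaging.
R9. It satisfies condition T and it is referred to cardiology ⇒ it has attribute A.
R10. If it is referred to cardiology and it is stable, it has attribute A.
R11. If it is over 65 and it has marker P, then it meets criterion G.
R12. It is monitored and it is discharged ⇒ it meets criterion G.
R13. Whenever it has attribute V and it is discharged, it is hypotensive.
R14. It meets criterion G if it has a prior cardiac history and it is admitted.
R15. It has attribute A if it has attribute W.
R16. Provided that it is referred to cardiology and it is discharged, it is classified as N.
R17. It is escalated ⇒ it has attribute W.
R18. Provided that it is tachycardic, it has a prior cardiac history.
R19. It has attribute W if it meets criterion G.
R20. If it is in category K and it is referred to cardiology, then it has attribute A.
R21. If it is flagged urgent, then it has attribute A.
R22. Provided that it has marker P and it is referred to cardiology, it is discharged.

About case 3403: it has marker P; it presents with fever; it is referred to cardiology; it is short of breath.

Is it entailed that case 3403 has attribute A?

Forward chaining from the given facts derives: has a positive troponin, is discharged, is classified as N.
Rules concluding "it has attribute A": R6 needs "it has chest pain"; R9 needs "it satisfies condition T"; R10 needs "it is stable"; R15 needs "it has attribute W"; R20 needs "it is in category K"; R21 needs "it is flagged urgent" — none of these are established.

No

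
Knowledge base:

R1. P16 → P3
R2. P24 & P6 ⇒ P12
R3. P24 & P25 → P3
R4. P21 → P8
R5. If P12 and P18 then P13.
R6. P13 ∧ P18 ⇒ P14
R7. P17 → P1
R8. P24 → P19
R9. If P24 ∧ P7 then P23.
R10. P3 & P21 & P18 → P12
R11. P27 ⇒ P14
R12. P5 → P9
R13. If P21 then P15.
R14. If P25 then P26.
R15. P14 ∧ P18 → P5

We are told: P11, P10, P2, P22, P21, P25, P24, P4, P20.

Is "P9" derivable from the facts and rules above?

Forward chaining from the given facts derives: P3, P8, P19, P15, P26.
The only rule concluding P9 is R12, which needs P5; that is never established.

No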